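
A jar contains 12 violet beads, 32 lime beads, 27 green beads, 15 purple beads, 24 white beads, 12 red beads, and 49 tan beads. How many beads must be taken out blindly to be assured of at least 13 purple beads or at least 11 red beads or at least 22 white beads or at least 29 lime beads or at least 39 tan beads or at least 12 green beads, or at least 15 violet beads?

133

Each of the 7 colors has its own threshold; avoid all of them simultaneously.
The worst case stops just short of every target: all 12 violet, 28 lime, 11 green, 12 purple, 21 white, 10 red, 38 tan — 12 + 28 + 11 + 12 + 21 + 10 + 38 = 132 beads.
One more bead must push some color to its target, so 132 + 1 = 133.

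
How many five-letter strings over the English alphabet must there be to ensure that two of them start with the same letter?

There are 26 possible first letters acting as pigeonholes.
With 26 five-letter strings over the English alphabet we could place one in each, avoiding any repeat.
One more forces some class to hold 2, so 26 + 1 = 27.

27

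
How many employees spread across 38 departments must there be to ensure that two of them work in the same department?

39

There are 38 departments acting as pigeonholes.
With 38 employees we could place one in each, avoiding any repeat.
One more forces some class to hold 2, so 38 + 1 = 39.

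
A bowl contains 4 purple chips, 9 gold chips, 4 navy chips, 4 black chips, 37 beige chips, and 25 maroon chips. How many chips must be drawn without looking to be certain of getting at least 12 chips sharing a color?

Treat the 6 colors as pigeonholes.
In the worst case we take at most 11 of each color, but all 4 purple, all 9 gold, all 4 navy, and all 4 black (fewer than 11), giving 4 + 9 + 4 + 4 + 11 + 11 = 43.
One more chip then forces some color to 12, so 43 + 1 = 44.

44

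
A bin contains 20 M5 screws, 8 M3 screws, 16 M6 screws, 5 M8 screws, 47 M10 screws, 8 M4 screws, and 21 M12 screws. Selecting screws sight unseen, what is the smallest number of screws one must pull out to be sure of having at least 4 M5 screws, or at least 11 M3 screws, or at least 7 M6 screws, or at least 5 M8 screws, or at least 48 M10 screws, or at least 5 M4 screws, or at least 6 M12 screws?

78

Each of the 7 sizes has its own threshold; avoid all of them simultaneously.
The worst case stops just short of every target: 3 M5, all 8 M3, 6 M6, 4 M8, 47 M10, 4 M4, 5 M12 — 3 + 8 + 6 + 4 + 47 + 4 + 5 = 77 screws.
One more screw must push some size to its target, so 77 + 1 = 78.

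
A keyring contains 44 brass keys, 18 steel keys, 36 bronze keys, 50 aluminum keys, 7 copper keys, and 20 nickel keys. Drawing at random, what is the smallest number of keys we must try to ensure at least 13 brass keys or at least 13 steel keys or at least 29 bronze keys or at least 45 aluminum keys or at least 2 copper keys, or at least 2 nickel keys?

99

The worst case stops just short of every target: 12 brass, 12 steel, 28 bronze, 44 aluminum, 1 copper, 1 nickel — 12 + 12 + 28 + 44 + 1 + 1 = 98 keys.
One more key must push some type to its target, so 98 + 1 = 99.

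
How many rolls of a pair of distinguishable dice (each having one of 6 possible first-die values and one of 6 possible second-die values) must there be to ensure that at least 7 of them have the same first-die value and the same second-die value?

217

There are 6 × 6 = 36 (first-die value, second-die value) combinations acting as pigeonholes.
With 36 × 6 = 216 rolls of a pair of distinguishable dice we could place exactly 6 in each, with no (first-die value, second-die value) pair reaching 7.
One more forces some (first-die value, second-die value) pair to hold 7, so 216 + 1 = 217.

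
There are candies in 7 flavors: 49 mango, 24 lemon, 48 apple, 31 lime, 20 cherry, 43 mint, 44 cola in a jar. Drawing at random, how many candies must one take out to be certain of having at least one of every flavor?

The hardest flavor to obtain is cherry: we could draw every other candy first — 259 − 20 = 239 candies — without a single cherry one.
The next draw must be cherry, so 239 + 1 = 240.

240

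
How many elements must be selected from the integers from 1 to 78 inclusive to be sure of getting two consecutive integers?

Partition {1, …, 78} into 39 pairs: {1,2}, {3,4}, …, {77,78}.
Choosing 39 integers — say the 39 even numbers 2, 4, …, 78 — takes one from each pair and avoids the property.
Choosing 40 forces two into the same pair by pigeonhole, and those are consecutive. So 40.

40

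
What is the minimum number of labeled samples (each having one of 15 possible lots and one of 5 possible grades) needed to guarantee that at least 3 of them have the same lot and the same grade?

There are 15 × 5 = 75 (lot, grade) combinations acting as pigeonholes.
With 75 × 2 = 150 labeled samples we could place exactly 2 in each, with no (lot, grade) pair reaching 3.
One more forces some (lot, grade) pair to hold 3, so 150 + 1 = 151.

151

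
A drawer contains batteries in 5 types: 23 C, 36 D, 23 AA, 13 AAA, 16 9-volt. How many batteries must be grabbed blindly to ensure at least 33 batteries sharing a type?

In the worst case we take at most 32 of each type, but all 23 C, all 23 AA, all 13 AAA, and all 16 9-volt (fewer than 32), giving 23 + 32 + 23 + 13 + 16 = 107.
One more battery then forces some type to 33, so 107 + 1 = 108.

108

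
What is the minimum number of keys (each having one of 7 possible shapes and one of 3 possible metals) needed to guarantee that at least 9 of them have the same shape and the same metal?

169

There are 7 × 3 = 21 (shape, metal) combinations acting as pigeonholes.
With 21 × 8 = 168 keys we could place exactly 8 in each, with no (shape, metal) pair reaching 9.
One more forces some (shape, metal) pair to hold 9, so 168 + 1 = 169.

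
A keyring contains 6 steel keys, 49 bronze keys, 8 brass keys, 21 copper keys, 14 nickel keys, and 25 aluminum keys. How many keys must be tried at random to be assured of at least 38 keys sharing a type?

112

Treat the 6 types as pigeonholes.
In the worst case we take at most 37 of each type, but all 6 steel, all 8 brass, all 21 copper, all 14 nickel, and all 25 aluminum (fewer than 37), giving 6 + 37 + 8 + 21 + 14 + 25 = 111.
One more key then forces some type to 38, so 111 + 1 = 112.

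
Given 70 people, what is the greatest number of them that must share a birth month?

6

If each of the 12 months of the year held at most 5, the total would be at most 12 × 5 = 60 < 70, a contradiction.
So at least one holds ⌈70/12⌉ = 6.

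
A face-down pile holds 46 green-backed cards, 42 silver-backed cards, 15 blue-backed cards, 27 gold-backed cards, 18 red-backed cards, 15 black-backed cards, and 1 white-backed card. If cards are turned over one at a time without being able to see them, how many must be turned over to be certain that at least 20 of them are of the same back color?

Treat the 7 back colors as pigeonholes.
In the worst case we take at most 19 of each back color, but all 15 blue-backed, all 18 red-backed, all 15 black-backed, and all 1 white-backed (fewer than 19), giving 19 + 19 + 15 + 19 + 18 + 15 + 1 = 106.
One more card then forces some back color to 20, so 106 + 1 = 107.

107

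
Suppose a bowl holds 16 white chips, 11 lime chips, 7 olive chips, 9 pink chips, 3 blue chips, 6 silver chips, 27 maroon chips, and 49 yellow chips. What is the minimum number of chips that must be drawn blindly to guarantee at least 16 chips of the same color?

82

In the worst case we take at most 15 of each color, but all 11 lime, all 7 olive, all 9 pink, all 3 blue, and all 6 silver (fewer than 15), giving 15 + 11 + 7 + 9 + 3 + 6 + 15 + 15 = 81.
One more chip then forces some color to 16, so 81 + 1 = 82.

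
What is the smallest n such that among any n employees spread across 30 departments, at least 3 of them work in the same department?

There are 30 departments acting as pigeonholes.
With 30 × 2 = 60 employees we could place exactly 2 in each, with no class reaching 3.
One more forces some class to hold 3, so 60 + 1 = 61.

61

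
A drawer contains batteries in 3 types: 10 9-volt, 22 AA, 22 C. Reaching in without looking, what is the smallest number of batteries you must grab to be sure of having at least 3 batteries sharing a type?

7

Treat the 3 types as pigeonholes.
The worst case takes 2 batteries of each type without reaching 3 of any: 3 × 2 = 6.
The next battery must bring some type to 3, so 6 + 1 = 7.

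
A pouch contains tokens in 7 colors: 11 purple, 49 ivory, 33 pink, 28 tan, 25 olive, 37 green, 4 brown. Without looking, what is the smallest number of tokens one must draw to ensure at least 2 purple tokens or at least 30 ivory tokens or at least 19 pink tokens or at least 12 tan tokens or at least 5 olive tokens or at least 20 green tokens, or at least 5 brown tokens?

The worst case stops just short of every target: 1 purple, 29 ivory, 18 pink, 11 tan, 4 olive, 19 green, 4 brown — 1 + 29 + 18 + 11 + 4 + 19 + 4 = 86 tokens.
One more token must push some color to its target, so 86 + 1 = 87.

87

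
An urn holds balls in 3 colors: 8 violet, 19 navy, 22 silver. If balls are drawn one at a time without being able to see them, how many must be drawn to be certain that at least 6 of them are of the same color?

The worst case takes 5 balls of each color without reaching 6 of any: 3 × 5 = 15.
The next ball must bring some color to 6, so 15 + 1 = 16.

16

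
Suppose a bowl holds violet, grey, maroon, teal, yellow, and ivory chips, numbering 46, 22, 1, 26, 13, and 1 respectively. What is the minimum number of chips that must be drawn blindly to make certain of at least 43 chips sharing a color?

Treat the 6 colors as pigeonholes.
In the worst case we take at most 42 of each color, but all 22 grey, all 1 maroon, all 26 teal, all 13 yellow, and all 1 ivory (fewer than 42), giving 42 + 22 + 1 + 26 + 13 + 1 = 105.
One more chip then forces some color to 43, so 105 + 1 = 106.

106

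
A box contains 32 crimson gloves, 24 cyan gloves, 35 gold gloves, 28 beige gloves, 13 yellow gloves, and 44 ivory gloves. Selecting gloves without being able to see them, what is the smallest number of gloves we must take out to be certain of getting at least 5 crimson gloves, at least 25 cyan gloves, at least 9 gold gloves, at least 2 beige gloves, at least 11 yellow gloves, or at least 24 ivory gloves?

The worst case stops just short of every target: 4 crimson, 24 cyan, 8 gold, 1 beige, 10 yellow, 23 ivory — 4 + 24 + 8 + 1 + 10 + 23 = 70 gloves.
One more glove must push some color to its target, so 70 + 1 = 71.

71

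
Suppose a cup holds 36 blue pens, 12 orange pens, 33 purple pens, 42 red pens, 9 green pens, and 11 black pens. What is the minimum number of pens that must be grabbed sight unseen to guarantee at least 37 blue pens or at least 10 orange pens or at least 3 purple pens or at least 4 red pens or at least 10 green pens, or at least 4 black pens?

63

Each of the 6 ink colors has its own threshold; avoid all of them simultaneously.
The worst case stops just short of every target: 36 blue, 9 orange, 2 purple, 3 red, 9 green, 3 black — 36 + 9 + 2 + 3 + 9 + 3 = 62 pens.
One more pen must push some ink color to its target, so 62 + 1 = 63.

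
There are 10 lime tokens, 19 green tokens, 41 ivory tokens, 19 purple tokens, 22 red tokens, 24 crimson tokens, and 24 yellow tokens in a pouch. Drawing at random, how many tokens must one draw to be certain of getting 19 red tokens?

156

The worst case draws every non-red token first: 10 + 19 + 41 + 19 + 24 + 24 = 137.
The next 19 draws are then forced to be red, giving 137 + 19 = 156.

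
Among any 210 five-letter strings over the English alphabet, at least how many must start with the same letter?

If each of the 26 possible first letters held at most 8, the total would be at most 26 × 8 = 208 < 210, a contradiction.
So at least one holds ⌈210/26⌉ = 9.

9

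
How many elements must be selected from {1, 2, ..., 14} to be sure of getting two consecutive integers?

8

Partition {1, …, 14} into 7 pairs: {1,2}, {3,4}, …, {13,14}.
Choosing 7 integers — say the 7 even numbers 2, 4, …, 14 — takes one from each pair and avoids the property.
Choosing 8 forces two into the same pair by pigeonhole, and those are consecutive. So 8.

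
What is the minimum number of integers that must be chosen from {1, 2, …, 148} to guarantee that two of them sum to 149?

Partition {1, …, 148} into 74 pairs: {1,148}, {2,147}, …, {74,75}.
Choosing 74 integers — say the integers 1 through 74 — takes one from each pair and avoids the property.
Choosing 75 forces two into the same pair by pigeonhole, and those sum to 149. So 75.

75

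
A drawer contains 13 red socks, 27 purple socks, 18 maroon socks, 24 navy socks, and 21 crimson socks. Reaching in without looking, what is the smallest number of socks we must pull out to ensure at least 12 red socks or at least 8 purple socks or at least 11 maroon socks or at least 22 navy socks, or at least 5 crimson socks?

54

The worst case stops just short of every target: 11 red, 7 purple, 10 maroon, 21 navy, 4 crimson — 11 + 7 + 10 + 21 + 4 = 53 socks.
One more sock must push some color to its target, so 53 + 1 = 54.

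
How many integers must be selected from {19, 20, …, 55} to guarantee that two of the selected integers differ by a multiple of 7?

Use the pigeonhole principle on residue classes: group the integers by remainder mod 7; there are 7 residue classes, each nonempty in this range.
Choosing one from each class (7 integers) avoids any shared remainder.
One more choice must repeat a class, so two differ by a multiple of 7. Hence 7 + 1 = 8.

8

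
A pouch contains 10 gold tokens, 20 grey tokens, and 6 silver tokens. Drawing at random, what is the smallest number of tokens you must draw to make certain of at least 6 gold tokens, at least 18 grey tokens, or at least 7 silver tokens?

29

The worst case stops just short of every target: 5 gold, 17 grey, 6 silver — 5 + 17 + 6 = 28 tokens.
One more token must push some color to its target, so 28 + 1 = 29.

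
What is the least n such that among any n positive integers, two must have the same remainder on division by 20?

21

Use the pigeonhole principle on residue classes: two integers differ by a multiple of 20 exactly when they share a remainder mod 20.
There are 20 residue classes mod 20, so 20 integers can all lie in distinct classes.
One more integer must repeat a residue, giving a difference divisible by 20. So n = 20 + 1 = 21.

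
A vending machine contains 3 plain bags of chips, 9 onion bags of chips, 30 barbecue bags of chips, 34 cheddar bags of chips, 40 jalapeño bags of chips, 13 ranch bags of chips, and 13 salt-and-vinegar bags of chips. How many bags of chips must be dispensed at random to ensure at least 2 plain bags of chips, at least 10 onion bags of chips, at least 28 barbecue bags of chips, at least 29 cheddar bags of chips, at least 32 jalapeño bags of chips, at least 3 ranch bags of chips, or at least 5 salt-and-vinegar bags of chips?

The worst case stops just short of every target: 1 plain, 9 onion, 27 barbecue, 28 cheddar, 31 jalapeño, 2 ranch, 4 salt-and-vinegar — 1 + 9 + 27 + 28 + 31 + 2 + 4 = 102 bags of chips.
One more bag of chips must push some flavor to its target, so 102 + 1 = 103.

103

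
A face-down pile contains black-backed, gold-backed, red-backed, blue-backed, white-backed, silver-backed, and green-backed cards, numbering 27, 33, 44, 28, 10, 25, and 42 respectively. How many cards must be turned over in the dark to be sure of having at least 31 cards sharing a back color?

181

In the worst case we take at most 30 of each back color, but all 27 black-backed, all 28 blue-backed, all 10 white-backed, and all 25 silver-backed (fewer than 30), giving 27 + 30 + 30 + 28 + 10 + 25 + 30 = 180.
One more card then forces some back color to 31, so 180 + 1 = 181.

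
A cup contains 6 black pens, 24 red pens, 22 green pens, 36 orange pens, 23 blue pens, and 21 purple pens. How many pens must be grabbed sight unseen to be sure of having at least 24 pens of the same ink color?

119

Treat the 6 ink colors as pigeonholes.
In the worst case we take at most 23 of each ink color, but all 6 black, all 22 green, and all 21 purple (fewer than 23), giving 6 + 23 + 22 + 23 + 23 + 21 = 118.
One more pen then forces some ink color to 24, so 118 + 1 = 119.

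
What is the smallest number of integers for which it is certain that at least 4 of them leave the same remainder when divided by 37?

112

There are 37 residue classes modulo 37 acting as pigeonholes.
With 37 × 3 = 111 integers we could place exactly 3 in each, with no class reaching 4.
One more forces some class to hold 4, so 111 + 1 = 112.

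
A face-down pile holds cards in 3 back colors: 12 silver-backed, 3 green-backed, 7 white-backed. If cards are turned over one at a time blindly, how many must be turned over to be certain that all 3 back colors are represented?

20

The hardest back color to obtain is green-backed: we could draw every other card first — 22 − 3 = 19 cards — without a single green-backed one.
The next draw must be green-backed, so 19 + 1 = 20.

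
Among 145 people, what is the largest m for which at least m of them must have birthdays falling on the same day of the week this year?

The 145 people fall into 7 days of the week.
If each of the 7 days of the week held at most 20, the total would be at most 7 × 20 = 140 < 145, a contradiction.
So at least one holds ⌈145/7⌉ = 21.

21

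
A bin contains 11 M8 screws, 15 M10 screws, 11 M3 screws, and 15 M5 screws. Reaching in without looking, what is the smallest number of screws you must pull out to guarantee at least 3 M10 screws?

To avoid M10 screws as long as possible, exhaust the other 3 sizes first.
The worst case draws every non-M10 screw first: 11 + 11 + 15 = 37.
The next 3 draws are then forced to be M10, giving 37 + 3 = 40.

40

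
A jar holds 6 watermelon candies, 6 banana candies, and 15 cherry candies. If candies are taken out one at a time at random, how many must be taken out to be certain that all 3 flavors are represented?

The hardest flavor to obtain is watermelon: we could draw every other candy first — 27 − 6 = 21 candies — without a single watermelon one.
The next draw must be watermelon, so 21 + 1 = 22.

22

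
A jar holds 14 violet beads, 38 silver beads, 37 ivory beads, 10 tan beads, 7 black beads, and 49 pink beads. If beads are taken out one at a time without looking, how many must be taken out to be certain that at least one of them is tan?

146

The worst case draws every non-tan bead first: 14 + 38 + 37 + 7 + 49 = 145.
The next draw is then forced to be tan, giving 145 + 1 = 146.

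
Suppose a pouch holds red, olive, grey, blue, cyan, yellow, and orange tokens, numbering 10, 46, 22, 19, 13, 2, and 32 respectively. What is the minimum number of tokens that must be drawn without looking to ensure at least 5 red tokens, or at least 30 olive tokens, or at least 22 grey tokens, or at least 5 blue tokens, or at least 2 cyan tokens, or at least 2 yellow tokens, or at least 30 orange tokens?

90

The worst case stops just short of every target: 4 red, 29 olive, 21 grey, 4 blue, 1 cyan, 1 yellow, 29 orange — 4 + 29 + 21 + 4 + 1 + 1 + 29 = 89 tokens.
One more token must push some color to its target, so 89 + 1 = 90.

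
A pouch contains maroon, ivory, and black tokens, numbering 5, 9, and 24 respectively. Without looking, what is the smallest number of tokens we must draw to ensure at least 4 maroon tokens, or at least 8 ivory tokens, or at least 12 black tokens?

22

The worst case stops just short of every target: 3 maroon, 7 ivory, 11 black — 3 + 7 + 11 = 21 tokens.
One more token must push some color to its target, so 21 + 1 = 22.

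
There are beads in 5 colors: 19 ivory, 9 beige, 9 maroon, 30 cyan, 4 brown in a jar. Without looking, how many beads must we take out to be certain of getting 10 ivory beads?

62

The worst case draws every non-ivory bead first: 9 + 9 + 30 + 4 = 52.
The next 10 draws are then forced to be ivory, giving 52 + 10 = 62.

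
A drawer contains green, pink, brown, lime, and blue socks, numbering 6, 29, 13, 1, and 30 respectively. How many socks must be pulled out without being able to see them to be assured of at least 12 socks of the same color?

41

Treat the 5 colors as pigeonholes.
In the worst case we take at most 11 of each color, but all 6 green and all 1 lime (fewer than 11), giving 6 + 11 + 11 + 1 + 11 = 40.
One more sock then forces some color to 12, so 40 + 1 = 41.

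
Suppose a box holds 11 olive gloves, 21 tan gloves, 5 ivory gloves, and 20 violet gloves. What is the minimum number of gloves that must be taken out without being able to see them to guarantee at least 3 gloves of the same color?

9

The worst case takes 2 gloves of each color without reaching 3 of any: 4 × 2 = 8.
The next glove must bring some color to 3, so 8 + 1 = 9.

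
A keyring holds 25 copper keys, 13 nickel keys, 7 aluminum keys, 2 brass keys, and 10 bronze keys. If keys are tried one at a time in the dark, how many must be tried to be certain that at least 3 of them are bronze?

To avoid bronze keys as long as possible, exhaust the other 4 types first.
The worst case draws every non-bronze key first: 25 + 13 + 7 + 2 = 47.
The next 3 draws are then forced to be bronze, giving 47 + 3 = 50.

50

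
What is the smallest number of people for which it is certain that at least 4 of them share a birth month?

37

There are 12 months of the year acting as pigeonholes.
With 12 × 3 = 36 people we could place exactly 3 in each, with no class reaching 4.
One more forces some class to hold 4, so 36 + 1 = 37.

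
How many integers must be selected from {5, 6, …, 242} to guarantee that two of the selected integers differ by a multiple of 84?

Group the integers by remainder mod 84; there are 84 residue classes, each nonempty in this range.
Choosing one from each class (84 integers) avoids any shared remainder.
One more choice must repeat a class, so two differ by a multiple of 84. Hence 84 + 1 = 85.

85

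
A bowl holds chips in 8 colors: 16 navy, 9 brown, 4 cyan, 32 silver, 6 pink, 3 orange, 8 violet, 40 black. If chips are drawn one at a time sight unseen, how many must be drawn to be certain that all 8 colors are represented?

The hardest color to obtain is orange: we could draw every other chip first — 118 − 3 = 115 chips — without a single orange one.
The next draw must be orange, so 115 + 1 = 116.

116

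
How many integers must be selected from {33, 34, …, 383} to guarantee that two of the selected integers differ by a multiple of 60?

Group the integers by remainder mod 60; there are 60 residue classes, each nonempty in this range.
Choosing one from each class (60 integers) avoids any shared remainder.
One more choice must repeat a class, so two differ by a multiple of 60. Hence 60 + 1 = 61.

61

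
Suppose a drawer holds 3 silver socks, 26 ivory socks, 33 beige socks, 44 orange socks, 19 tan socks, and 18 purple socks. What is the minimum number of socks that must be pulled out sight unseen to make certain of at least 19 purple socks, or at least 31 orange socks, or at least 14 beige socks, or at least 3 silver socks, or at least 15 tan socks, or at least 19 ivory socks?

Each of the 6 colors has its own threshold; avoid all of them simultaneously.
The worst case stops just short of every target: 2 silver, 18 ivory, 13 beige, 30 orange, 14 tan, 18 purple — 2 + 18 + 13 + 30 + 14 + 18 = 95 socks.
One more sock must push some color to its target, so 95 + 1 = 96.

96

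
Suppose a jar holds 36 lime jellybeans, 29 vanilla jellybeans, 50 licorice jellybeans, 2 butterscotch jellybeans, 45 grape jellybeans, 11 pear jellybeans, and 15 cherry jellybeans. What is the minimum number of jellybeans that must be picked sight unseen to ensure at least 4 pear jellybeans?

The worst case draws every non-pear jellybean first: 36 + 29 + 50 + 2 + 45 + 15 = 177.
The next 4 draws are then forced to be pear, giving 177 + 4 = 181.

181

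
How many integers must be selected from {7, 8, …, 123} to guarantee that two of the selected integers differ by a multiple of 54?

Use the pigeonhole principle on residue classes: group the integers by remainder mod 54; there are 54 residue classes, each nonempty in this range.
Choosing one from each class (54 integers) avoids any shared remainder.
One more choice must repeat a class, so two differ by a multiple of 54. Hence 54 + 1 = 55.

55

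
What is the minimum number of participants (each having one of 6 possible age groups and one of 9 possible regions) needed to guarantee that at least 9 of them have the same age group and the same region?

433

There are 6 × 9 = 54 (age group, region) combinations acting as pigeonholes.
With 54 × 8 = 432 participants we could place exactly 8 in each, with no (age group, region) pair reaching 9.
One more forces some (age group, region) pair to hold 9, so 432 + 1 = 433.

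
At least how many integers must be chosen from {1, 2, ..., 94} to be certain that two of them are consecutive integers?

Partition {1, …, 94} into 47 pairs: {1,2}, {3,4}, …, {93,94}.
Choosing 47 integers — say the 47 even numbers 2, 4, …, 94 — takes one from each pair and avoids the property.
Choosing 48 forces two into the same pair by pigeonhole, and those are consecutive. So 48.

48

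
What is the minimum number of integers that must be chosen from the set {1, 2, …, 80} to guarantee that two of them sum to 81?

Partition {1, …, 80} into 40 pairs: {1,80}, {2,79}, …, {40,41}.
Choosing 40 integers — say the integers 1 through 40 — takes one from each pair and avoids the property.
Choosing 41 forces two into the same pair by pigeonhole, and those sum to 81. So 41.

41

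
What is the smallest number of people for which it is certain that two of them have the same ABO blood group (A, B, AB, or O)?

There are 4 ABO blood groups acting as pigeonholes.
With 4 people we could place one in each, avoiding any repeat.
One more forces some class to hold 2, so 4 + 1 = 5.

5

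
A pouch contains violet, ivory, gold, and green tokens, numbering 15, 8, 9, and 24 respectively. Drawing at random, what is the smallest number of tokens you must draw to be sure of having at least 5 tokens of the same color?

17

The worst case takes 4 tokens of each color without reaching 5 of any: 4 × 4 = 16.
The next token must bring some color to 5, so 16 + 1 = 17.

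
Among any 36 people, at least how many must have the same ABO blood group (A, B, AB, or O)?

There are 4 ABO blood groups, which serve as the pigeonholes.
If each of the 4 ABO blood groups held at most 8, the total would be at most 4 × 8 = 32 < 36, a contradiction.
So at least one holds ⌈36/4⌉ = 9.

9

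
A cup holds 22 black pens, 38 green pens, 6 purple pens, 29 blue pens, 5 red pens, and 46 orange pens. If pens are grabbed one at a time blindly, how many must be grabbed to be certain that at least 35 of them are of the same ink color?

In the worst case we take at most 34 of each ink color, but all 22 black, all 6 purple, all 29 blue, and all 5 red (fewer than 34), giving 22 + 34 + 6 + 29 + 5 + 34 = 130.
One more pen then forces some ink color to 35, so 130 + 1 = 131.

131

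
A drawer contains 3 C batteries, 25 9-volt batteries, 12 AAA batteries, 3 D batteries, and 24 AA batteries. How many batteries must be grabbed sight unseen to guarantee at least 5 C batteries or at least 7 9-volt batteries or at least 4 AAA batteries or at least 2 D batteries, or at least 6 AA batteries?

Each of the 5 types has its own threshold; avoid all of them simultaneously.
The worst case stops just short of every target: all 3 C, 6 9-volt, 3 AAA, 1 D, 5 AA — 3 + 6 + 3 + 1 + 5 = 18 batteries.
One more battery must push some type to its target, so 18 + 1 = 19.

19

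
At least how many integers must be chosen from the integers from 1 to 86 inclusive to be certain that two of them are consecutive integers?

Partition {1, …, 86} into 43 pairs: {1,2}, {3,4}, …, {85,86}.
Choosing 43 integers — say the 43 even numbers 2, 4, …, 86 — takes one from each pair and avoids the property.
Choosing 44 forces two into the same pair by pigeonhole, and those are consecutive. So 44.

44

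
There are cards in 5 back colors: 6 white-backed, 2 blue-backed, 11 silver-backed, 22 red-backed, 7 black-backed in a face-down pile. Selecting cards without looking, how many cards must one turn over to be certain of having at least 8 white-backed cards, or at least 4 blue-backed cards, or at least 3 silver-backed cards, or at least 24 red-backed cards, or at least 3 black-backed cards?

35

Each of the 5 back colors has its own threshold; avoid all of them simultaneously.
The worst case stops just short of every target: all 6 white-backed, all 2 blue-backed, 2 silver-backed, all 22 red-backed, 2 black-backed — 6 + 2 + 2 + 22 + 2 = 34 cards.
One more card must push some back color to its target, so 34 + 1 = 35.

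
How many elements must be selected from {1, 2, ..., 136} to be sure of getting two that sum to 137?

69

Partition {1, …, 136} into 68 pairs: {1,136}, {2,135}, …, {68,69}.
Choosing 68 integers — say the integers 1 through 68 — takes one from each pair and avoids the property.
Choosing 69 forces two into the same pair by pigeonhole, and those sum to 137. So 69.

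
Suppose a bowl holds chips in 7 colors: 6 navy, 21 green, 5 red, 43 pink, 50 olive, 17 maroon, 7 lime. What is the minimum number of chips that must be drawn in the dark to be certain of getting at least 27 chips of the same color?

In the worst case we take at most 26 of each color, but all 6 navy, all 21 green, all 5 red, all 17 maroon, and all 7 lime (fewer than 26), giving 6 + 21 + 5 + 26 + 26 + 17 + 7 = 108.
One more chip then forces some color to 27, so 108 + 1 = 109.

109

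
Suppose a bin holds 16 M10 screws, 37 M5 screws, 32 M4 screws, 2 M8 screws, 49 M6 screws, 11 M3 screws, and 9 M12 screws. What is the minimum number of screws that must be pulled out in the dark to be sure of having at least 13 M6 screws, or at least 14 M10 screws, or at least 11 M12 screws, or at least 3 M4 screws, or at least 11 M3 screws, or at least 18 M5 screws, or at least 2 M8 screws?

65

The worst case stops just short of every target: 13 M10, 17 M5, 2 M4, 1 M8, 12 M6, 10 M3, all 9 M12 — 13 + 17 + 2 + 1 + 12 + 10 + 9 = 64 screws.
One more screw must push some size to its target, so 64 + 1 = 65.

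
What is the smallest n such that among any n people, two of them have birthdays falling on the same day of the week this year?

There are 7 days of the week acting as pigeonholes.
With 7 people we could place one in each, avoiding any repeat.
One more forces some class to hold 2, so 7 + 1 = 8.

8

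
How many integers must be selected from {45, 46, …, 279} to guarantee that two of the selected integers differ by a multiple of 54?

Group the integers by remainder mod 54; there are 54 residue classes, each nonempty in this range.
Choosing one from each class (54 integers) avoids any shared remainder.
One more choice must repeat a class, so two differ by a multiple of 54. Hence 54 + 1 = 55.

55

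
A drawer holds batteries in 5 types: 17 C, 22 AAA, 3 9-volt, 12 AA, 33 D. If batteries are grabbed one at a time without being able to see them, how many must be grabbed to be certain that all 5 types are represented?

The hardest type to obtain is 9-volt: we could draw every other battery first — 87 − 3 = 84 batteries — without a single 9-volt one.
The next draw must be 9-volt, so 84 + 1 = 85.

85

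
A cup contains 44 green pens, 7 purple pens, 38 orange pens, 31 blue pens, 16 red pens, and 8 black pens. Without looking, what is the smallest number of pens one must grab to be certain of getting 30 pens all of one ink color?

Treat the 6 ink colors as pigeonholes.
In the worst case we take at most 29 of each ink color, but all 7 purple, all 16 red, and all 8 black (fewer than 29), giving 29 + 7 + 29 + 29 + 16 + 8 = 118.
One more pen then forces some ink color to 30, so 118 + 1 = 119.

119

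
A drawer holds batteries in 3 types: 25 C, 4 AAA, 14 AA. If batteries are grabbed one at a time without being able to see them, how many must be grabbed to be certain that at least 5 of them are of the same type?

Treat the 3 types as pigeonholes.
The worst case takes 4 batteries of each type without reaching 5 of any: 3 × 4 = 12.
The next battery must bring some type to 5, so 12 + 1 = 13.

13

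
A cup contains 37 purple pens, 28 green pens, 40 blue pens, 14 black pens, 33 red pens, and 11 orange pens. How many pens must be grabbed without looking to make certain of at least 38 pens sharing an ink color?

In the worst case we take at most 37 of each ink color, but all 28 green, all 14 black, all 33 red, and all 11 orange (fewer than 37), giving 37 + 28 + 37 + 14 + 33 + 11 = 160.
One more pen then forces some ink color to 38, so 160 + 1 = 161.

161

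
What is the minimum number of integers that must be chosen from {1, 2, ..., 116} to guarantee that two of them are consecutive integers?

59

Partition {1, …, 116} into 58 pairs: {1,2}, {3,4}, …, {115,116}.
Choosing 58 integers — say the 58 even numbers 2, 4, …, 116 — takes one from each pair and avoids the property.
Choosing 59 forces two into the same pair by pigeonhole, and those are consecutive. So 59.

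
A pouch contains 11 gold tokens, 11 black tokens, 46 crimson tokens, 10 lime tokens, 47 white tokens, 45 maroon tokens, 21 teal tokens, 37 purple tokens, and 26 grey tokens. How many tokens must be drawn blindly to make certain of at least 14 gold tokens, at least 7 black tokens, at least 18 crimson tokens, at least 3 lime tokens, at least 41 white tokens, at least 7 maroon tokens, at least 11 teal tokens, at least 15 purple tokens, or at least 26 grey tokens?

132

The worst case stops just short of every target: all 11 gold, 6 black, 17 crimson, 2 lime, 40 white, 6 maroon, 10 teal, 14 purple, 25 grey — 11 + 6 + 17 + 2 + 40 + 6 + 10 + 14 + 25 = 131 tokens.
One more token must push some color to its target, so 131 + 1 = 132.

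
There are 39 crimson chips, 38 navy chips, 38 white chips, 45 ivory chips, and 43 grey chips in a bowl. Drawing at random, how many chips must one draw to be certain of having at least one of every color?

166

The hardest color to obtain is navy: we could draw every other chip first — 203 − 38 = 165 chips — without a single navy one.
The next draw must be navy, so 165 + 1 = 166.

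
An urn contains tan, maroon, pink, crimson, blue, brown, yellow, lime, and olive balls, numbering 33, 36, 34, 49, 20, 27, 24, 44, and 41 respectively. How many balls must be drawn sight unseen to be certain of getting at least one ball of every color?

The hardest color to obtain is blue: we could draw every other ball first — 308 − 20 = 288 balls — without a single blue one.
The next draw must be blue, so 288 + 1 = 289.

289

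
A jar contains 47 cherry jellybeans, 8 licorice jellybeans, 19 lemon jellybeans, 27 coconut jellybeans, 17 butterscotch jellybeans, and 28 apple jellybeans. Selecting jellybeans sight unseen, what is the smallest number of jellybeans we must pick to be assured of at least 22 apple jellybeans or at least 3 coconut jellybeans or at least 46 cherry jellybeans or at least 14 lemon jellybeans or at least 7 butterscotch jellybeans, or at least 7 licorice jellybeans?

Each of the 6 flavors has its own threshold; avoid all of them simultaneously.
The worst case stops just short of every target: 45 cherry, 6 licorice, 13 lemon, 2 coconut, 6 butterscotch, 21 apple — 45 + 6 + 13 + 2 + 6 + 21 = 93 jellybeans.
One more jellybean must push some flavor to its target, so 93 + 1 = 94.

94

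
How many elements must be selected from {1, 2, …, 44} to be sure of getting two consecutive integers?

23

Partition {1, …, 44} into 22 pairs: {1,2}, {3,4}, …, {43,44}.
Choosing 22 integers — say the 22 even numbers 2, 4, …, 44 — takes one from each pair and avoids the property.
Choosing 23 forces two into the same pair by pigeonhole, and those are consecutive. So 23.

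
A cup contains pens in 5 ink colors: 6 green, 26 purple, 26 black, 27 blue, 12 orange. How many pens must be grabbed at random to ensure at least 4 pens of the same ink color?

The worst case takes 3 pens of each ink color without reaching 4 of any: 5 × 3 = 15.
The next pen must bring some ink color to 4, so 15 + 1 = 16.

16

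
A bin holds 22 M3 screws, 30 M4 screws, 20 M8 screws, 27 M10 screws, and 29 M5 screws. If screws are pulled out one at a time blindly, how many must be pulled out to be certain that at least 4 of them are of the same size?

Treat the 5 sizes as pigeonholes.
The worst case takes 3 screws of each size without reaching 4 of any: 5 × 3 = 15.
The next screw must bring some size to 4, so 15 + 1 = 16.

16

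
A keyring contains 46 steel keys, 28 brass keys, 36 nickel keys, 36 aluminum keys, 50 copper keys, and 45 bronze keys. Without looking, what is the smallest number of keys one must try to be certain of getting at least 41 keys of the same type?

Treat the 6 types as pigeonholes.
In the worst case we take at most 40 of each type, but all 28 brass, all 36 nickel, and all 36 aluminum (fewer than 40), giving 40 + 28 + 36 + 36 + 40 + 40 = 220.
One more key then forces some type to 41, so 220 + 1 = 221.

221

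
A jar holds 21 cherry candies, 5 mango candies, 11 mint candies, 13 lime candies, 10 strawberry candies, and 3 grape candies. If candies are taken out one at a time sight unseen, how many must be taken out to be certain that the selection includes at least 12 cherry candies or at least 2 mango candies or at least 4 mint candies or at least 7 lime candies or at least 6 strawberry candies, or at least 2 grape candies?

Each of the 6 flavors has its own threshold; avoid all of them simultaneously.
The worst case stops just short of every target: 11 cherry, 1 mango, 3 mint, 6 lime, 5 strawberry, 1 grape — 11 + 1 + 3 + 6 + 5 + 1 = 27 candies.
One more candy must push some flavor to its target, so 27 + 1 = 28.

28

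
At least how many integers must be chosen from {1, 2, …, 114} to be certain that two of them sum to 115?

Partition {1, …, 114} into 57 pairs: {1,114}, {2,113}, …, {57,58}.
Choosing 57 integers — say the integers 1 through 57 — takes one from each pair and avoids the property.
Choosing 58 forces two into the same pair by pigeonhole, and those sum to 115. So 58.

58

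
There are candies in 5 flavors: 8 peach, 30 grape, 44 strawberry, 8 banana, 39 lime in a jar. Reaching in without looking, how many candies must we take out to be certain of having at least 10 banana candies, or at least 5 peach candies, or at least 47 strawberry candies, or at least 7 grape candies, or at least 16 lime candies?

78

Each of the 5 flavors has its own threshold; avoid all of them simultaneously.
The worst case stops just short of every target: 4 peach, 6 grape, all 44 strawberry, all 8 banana, 15 lime — 4 + 6 + 44 + 8 + 15 = 77 candies.
One more candy must push some flavor to its target, so 77 + 1 = 78.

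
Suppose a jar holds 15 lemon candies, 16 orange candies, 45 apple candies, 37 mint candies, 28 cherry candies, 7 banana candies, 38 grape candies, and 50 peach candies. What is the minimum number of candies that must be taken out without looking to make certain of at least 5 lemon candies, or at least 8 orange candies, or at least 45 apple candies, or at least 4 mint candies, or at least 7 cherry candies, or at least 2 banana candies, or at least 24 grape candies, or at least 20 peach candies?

108

The worst case stops just short of every target: 4 lemon, 7 orange, 44 apple, 3 mint, 6 cherry, 1 banana, 23 grape, 19 peach — 4 + 7 + 44 + 3 + 6 + 1 + 23 + 19 = 107 candies.
One more candy must push some flavor to its target, so 107 + 1 = 108.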